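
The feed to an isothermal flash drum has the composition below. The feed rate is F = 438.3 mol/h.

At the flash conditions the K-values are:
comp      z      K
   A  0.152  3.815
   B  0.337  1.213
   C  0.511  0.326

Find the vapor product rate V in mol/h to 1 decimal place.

Let β = V/F and solve Σ zᵢ(Kᵢ−1)/(1+β(Kᵢ−1)) = 0.
Feasibility: ΣzᵢKᵢ = 1.155, Σzᵢ/Kᵢ = 1.885 — both > 1, two phases present.
Iterate (Newton) starting at β = 0.5:
  β = 0.500: g = -0.2769, g' = -0.748 → β = 0.130
  β = 0.130: g = 0.0056, g' = -0.939 → β = 0.136
Converged at β = 0.136.
Then V = β·F = 0.1360·438.3 = 59.6 mol/h and L = F − V = 378.7 mol/h.

V = 59.6 mol/h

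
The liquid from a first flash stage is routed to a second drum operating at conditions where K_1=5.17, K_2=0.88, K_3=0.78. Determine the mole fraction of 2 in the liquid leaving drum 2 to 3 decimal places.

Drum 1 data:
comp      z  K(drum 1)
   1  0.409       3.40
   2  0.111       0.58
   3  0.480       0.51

Drum 1:
Let ψ₁ = V/F and solve Σ zᵢ(Kᵢ−1)/(1+ψ₁(Kᵢ−1)) = 0.
Check two-phase: ΣzᵢKᵢ = 1.700 > 1 and Σzᵢ/Kᵢ = 1.253 > 1, so g(0) = 0.700 > 0 and g(1) = -0.253 < 0.
Newton–Raphson from ψ₁ = 0.5:
  ψ₁ = 0.500: g = 0.0756, g' = -0.720 → ψ₁ = 0.605
  ψ₁ = 0.605: g = 0.0035, g' = -0.660 → ψ₁ = 0.610
Converged at ψ₁ = 0.610.
Drum-1 compositions:
  1: x = 0.166, y = 0.564
  2: x = 0.149, y = 0.087
  3: x = 0.685, y = 0.349
Drum-2 feed = drum-1 liquid: z₂ = (0.1659, 0.1493, 0.6848).
Drum 2:
Material balance + equilibrium reduce to Σ zᵢ(Kᵢ−1)/(1+ψ₂(Kᵢ−1)) = 0.
Check two-phase: ΣzᵢKᵢ = 1.523 > 1 and Σzᵢ/Kᵢ = 1.080 > 1, so g(0) = 0.523 > 0 and g(1) = -0.080 < 0.
Newton iteration, ψ₂⁰ = 0.5:
  ψ₂ = 0.500: g = 0.0360, g' = -0.347 → ψ₂ = 0.604
  ψ₂ = 0.604: g = 0.0037, g' = -0.280 → ψ₂ = 0.617
Converged at ψ₂ = 0.617.
  1: x = 0.046, y = 0.240
  2: x = 0.161, y = 0.142
  3: x = 0.792, y = 0.618

x_2 (drum 2) = 0.161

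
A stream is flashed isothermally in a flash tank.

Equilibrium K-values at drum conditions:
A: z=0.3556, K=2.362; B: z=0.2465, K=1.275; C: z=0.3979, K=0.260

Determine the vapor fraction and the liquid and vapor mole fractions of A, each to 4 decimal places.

ψ = 0.3394, x_A = 0.2432, y_A = 0.5744

Let ψ = V/F and solve Σ zᵢ(Kᵢ−1)/(1+ψ(Kᵢ−1)) = 0.
Check two-phase: ΣzᵢKᵢ = 1.2577 > 1 and Σzᵢ/Kᵢ = 1.8743 > 1, so g(0) = 0.2577 > 0 and g(1) = -0.8743 < 0.
Newton iteration, ψ⁰ = 0.49:
  ψ = 0.4900: g = -0.11174, g' = -0.7881 → ψ = 0.3482
  ψ = 0.3482: g = -0.00627, g' = -0.7144 → ψ = 0.3394
Converged at ψ = 0.3394.
Compositions from xᵢ = zᵢ/(1+ψ(Kᵢ−1)), yᵢ = Kᵢxᵢ:
  A: x = 0.2432, y = 0.5744
  B: x = 0.2255, y = 0.2875
  C: x = 0.5314, y = 0.1382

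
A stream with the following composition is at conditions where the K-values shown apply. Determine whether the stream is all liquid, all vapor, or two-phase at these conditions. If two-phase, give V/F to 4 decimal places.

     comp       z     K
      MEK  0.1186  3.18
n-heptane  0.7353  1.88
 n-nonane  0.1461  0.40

all vapor

ΣzᵢKᵢ = 1.8180; Σzᵢ/Kᵢ = 0.7937.
Since Σzᵢ/Kᵢ < 1 the mixture is above its dew point — single vapor phase.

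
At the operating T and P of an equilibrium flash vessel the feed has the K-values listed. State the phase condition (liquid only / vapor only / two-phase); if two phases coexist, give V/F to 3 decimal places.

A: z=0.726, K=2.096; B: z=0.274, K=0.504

ΣzᵢKᵢ = 1.660; Σzᵢ/Kᵢ = 0.890.
Since Σzᵢ/Kᵢ < 1 the mixture is above its dew point — single vapor phase.

vapor only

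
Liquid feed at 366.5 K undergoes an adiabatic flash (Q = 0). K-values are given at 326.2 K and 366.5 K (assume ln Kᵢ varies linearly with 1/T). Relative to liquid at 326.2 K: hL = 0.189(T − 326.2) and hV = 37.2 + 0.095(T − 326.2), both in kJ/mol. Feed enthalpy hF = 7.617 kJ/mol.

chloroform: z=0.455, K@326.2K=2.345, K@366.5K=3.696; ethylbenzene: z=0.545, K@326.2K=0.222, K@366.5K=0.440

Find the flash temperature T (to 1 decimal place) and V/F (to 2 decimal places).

T = 327.7 K, V/F = 0.20

Adiabatic flash: solve Rachford–Rice at each trial T, then check hF = ψ·hV(T) + (1−ψ)·hL(T).
  T = 326.2 K: K = (2.345, 0.222), RR gives ψ = 0.180, H_out = 6.682 kJ/mol
  T = 366.5 K: K = (3.696, 0.440), RR gives ψ = 0.610, H_out = 28.010 kJ/mol
  T = 346.4 K: K = (2.985, 0.319), RR gives ψ = 0.394, H_out = 17.714 kJ/mol
  T = 336.3 K: K = (2.655, 0.268), RR gives ψ = 0.292, H_out = 12.494 kJ/mol
  T = 331.2 K: K = (2.496, 0.244), RR gives ψ = 0.237, H_out = 9.667 kJ/mol
  T = 328.7 K: K = (2.420, 0.233), RR gives ψ = 0.209, H_out = 8.206 kJ/mol
  T = 327.4 K: K = (2.381, 0.227), RR gives ψ = 0.194, H_out = 7.422 kJ/mol
Linear interpolation between T = 327.4 (H_out = 7.422) and T = 328.7 (H_out = 8.206) on hF = 7.617 gives T ≈ 327.7 K, at which ψ = 0.20.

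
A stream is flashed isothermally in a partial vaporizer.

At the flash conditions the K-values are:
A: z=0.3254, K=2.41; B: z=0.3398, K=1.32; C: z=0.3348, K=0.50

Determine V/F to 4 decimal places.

V/F = 0.8574

Iterate (Newton) starting at V/F = 0.5:
  V/F = 0.5000: g = 0.13964, g' = -0.3972 → V/F = 0.8516
  V/F = 0.8516: g = 0.00241, g' = -0.4089 → V/F = 0.8575
  V/F = 0.8575: g = -0.00000, g' = -0.4105 → V/F = 0.8574
Converged at V/F = 0.8574.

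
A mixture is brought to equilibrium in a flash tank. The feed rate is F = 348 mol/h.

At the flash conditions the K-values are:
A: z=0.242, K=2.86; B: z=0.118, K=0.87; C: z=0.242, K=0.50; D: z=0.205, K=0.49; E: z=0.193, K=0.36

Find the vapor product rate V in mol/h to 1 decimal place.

V = 32.5 mol/h

Newton iteration, V/F⁰ = 0.5:
  V/F = 0.500: g = -0.2665, g' = -0.602 → V/F = 0.057
  V/F = 0.057: g = 0.0311, g' = -0.892 → V/F = 0.092
  V/F = 0.092: g = 0.0012, g' = -0.827 → V/F = 0.093
Converged at V/F = 0.093.
Then V = V/F·F = 0.0933·348 = 32.5 mol/h and L = F − V = 315.5 mol/h.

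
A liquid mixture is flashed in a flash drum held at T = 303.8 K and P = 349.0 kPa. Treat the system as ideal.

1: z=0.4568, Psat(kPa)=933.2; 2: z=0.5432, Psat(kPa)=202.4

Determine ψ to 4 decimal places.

Raoult's law: Kᵢ = Pᵢˢᵃᵗ/P = Pᵢˢᵃᵗ/349.0.
  K_1 = 933.2/349.0 = 2.673926, K_2 = 202.4/349.0 = 0.579943
Material balance + equilibrium reduce to Σ zᵢ(Kᵢ−1)/(1+ψ(Kᵢ−1)) = 0.
Feasibility: ΣzᵢKᵢ = 1.5365, Σzᵢ/Kᵢ = 1.1075 — both > 1, two phases present.
Binary case is linear: z₁(K₁−1)(1+ψ(K₂−1)) + z₂(K₂−1)(1+ψ(K₁−1)) = 0
⇒ ψ = [z₁(K₁−1)+z₂(K₂−1)] / [−(K₁−1)(K₂−1)] = 0.53647/0.70314 = 0.7630

ψ = 0.7630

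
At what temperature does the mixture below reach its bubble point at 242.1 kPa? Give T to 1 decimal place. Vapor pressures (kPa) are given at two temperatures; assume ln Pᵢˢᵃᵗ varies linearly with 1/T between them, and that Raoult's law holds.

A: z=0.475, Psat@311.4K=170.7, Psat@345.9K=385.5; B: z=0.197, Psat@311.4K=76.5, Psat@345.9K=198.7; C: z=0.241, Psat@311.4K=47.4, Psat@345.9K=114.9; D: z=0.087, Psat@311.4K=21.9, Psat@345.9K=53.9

Bubble-point temperature: ΣzᵢPᵢˢᵃᵗ(T) = P. Interpolate ln Pᵢˢᵃᵗ = aᵢ + bᵢ/T.
  T = 311.4 K: ΣzᵢPᵢˢᵃᵗ = 109.48 kPa
  T = 345.9 K: ΣzᵢPᵢˢᵃᵗ = 254.64 kPa
  T = 328.6 K: ΣzᵢPᵢˢᵃᵗ = 170.44 kPa
  T = 337.2 K: ΣzᵢPᵢˢᵃᵗ = 209.15 kPa
  T = 341.5 K: ΣzᵢPᵢˢᵃᵗ = 230.80 kPa
  T = 343.7 K: ΣzᵢPᵢˢᵃᵗ = 242.50 kPa
Interpolating between 341.5 K and 343.7 K gives T ≈ 343.6 K.

T = 343.6 K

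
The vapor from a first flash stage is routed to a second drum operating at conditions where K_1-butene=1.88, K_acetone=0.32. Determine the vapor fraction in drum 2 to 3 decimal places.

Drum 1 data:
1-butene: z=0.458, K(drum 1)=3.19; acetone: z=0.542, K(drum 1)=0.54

Drum 1:
Iterate (Newton) starting at ψ₁ = 0.65:
  ψ₁ = 0.650: g = 0.0582, g' = -0.607 → ψ₁ = 0.746
  ψ₁ = 0.746: g = 0.0014, g' = -0.583 → ψ₁ = 0.748
Converged at ψ₁ = 0.748.
Drum-1 compositions:
  1-butene: x = 0.174, y = 0.554
  acetone: x = 0.826, y = 0.446
Drum-2 feed = drum-1 vapor: z₂ = (0.5537, 0.4463).
Drum 2:
Binary case is linear: z₁(K₁−1)(1+ψ₂(K₂−1)) + z₂(K₂−1)(1+ψ₂(K₁−1)) = 0
⇒ ψ₂ = [z₁(K₁−1)+z₂(K₂−1)] / [−(K₁−1)(K₂−1)] = 0.1838/0.5984 = 0.307
  1-butene: x = 0.436, y = 0.819
  acetone: x = 0.564, y = 0.181

V/F (drum 2) = 0.307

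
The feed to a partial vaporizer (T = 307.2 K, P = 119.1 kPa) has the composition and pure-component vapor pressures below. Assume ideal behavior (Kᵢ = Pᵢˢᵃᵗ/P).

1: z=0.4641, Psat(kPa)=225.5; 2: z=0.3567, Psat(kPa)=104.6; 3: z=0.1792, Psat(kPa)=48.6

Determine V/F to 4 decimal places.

V/F = 0.7780

Raoult's law: Kᵢ = Pᵢˢᵃᵗ/P = Pᵢˢᵃᵗ/119.1.
  K_1 = 225.5/119.1 = 1.893367, K_2 = 104.6/119.1 = 0.878254, K_3 = 48.6/119.1 = 0.408060
Rachford–Rice: g(V/F) = Σ zᵢ(Kᵢ−1)/(1+V/F(Kᵢ−1)) = 0.
Check two-phase: ΣzᵢKᵢ = 1.2651 > 1 and Σzᵢ/Kᵢ = 1.0904 > 1, so g(0) = 0.2651 > 0 and g(1) = -0.0904 < 0.
Newton–Raphson from V/F = 0.65:
  V/F = 0.6500: g = 0.04273, g' = -0.3204 → V/F = 0.7834
  V/F = 0.7834: g = -0.00189, g' = -0.3530 → V/F = 0.7780
Converged at V/F = 0.7780.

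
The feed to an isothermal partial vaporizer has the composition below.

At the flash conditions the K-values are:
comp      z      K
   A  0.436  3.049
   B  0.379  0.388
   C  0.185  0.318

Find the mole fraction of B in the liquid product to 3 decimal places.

x_B = 0.506

Rachford–Rice: g(β) = Σ zᵢ(Kᵢ−1)/(1+β(Kᵢ−1)) = 0.
Check two-phase: ΣzᵢKᵢ = 1.535 > 1 and Σzᵢ/Kᵢ = 1.702 > 1, so g(0) = 0.535 > 0 and g(1) = -0.702 < 0.
Newton iteration, β⁰ = 0.5:
  β = 0.500: g = -0.0844, g' = -0.939 → β = 0.410
  β = 0.410: g = 0.0006, g' = -0.959 → β = 0.411
Converged at β = 0.411.
Compositions from xᵢ = zᵢ/(1+β(Kᵢ−1)), yᵢ = Kᵢxᵢ:
  A: x = 0.237, y = 0.722
  B: x = 0.506, y = 0.196
  C: x = 0.257, y = 0.082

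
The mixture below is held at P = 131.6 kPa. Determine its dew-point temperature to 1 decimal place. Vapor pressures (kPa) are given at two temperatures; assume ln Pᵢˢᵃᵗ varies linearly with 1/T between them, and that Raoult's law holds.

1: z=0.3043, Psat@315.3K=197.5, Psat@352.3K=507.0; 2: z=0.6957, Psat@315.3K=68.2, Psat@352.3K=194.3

T = 329.9 K

Dew-point temperature: Σzᵢ·P/Pᵢˢᵃᵗ(T) = 1. Interpolate ln Pᵢˢᵃᵗ = aᵢ + bᵢ/T.
  T = 315.3 K: ΣzᵢP/Pᵢˢᵃᵗ = 1.5452
  T = 352.3 K: ΣzᵢP/Pᵢˢᵃᵗ = 0.5502
  T = 333.8 K: ΣzᵢP/Pᵢˢᵃᵗ = 0.8959
  T = 324.6 K: ΣzᵢP/Pᵢˢᵃᵗ = 1.1657
  T = 329.2 K: ΣzᵢP/Pᵢˢᵃᵗ = 1.0200
  T = 331.5 K: ΣzᵢP/Pᵢˢᵃᵗ = 0.9555
Interpolating between 329.2 K and 331.5 K gives T ≈ 329.9 K.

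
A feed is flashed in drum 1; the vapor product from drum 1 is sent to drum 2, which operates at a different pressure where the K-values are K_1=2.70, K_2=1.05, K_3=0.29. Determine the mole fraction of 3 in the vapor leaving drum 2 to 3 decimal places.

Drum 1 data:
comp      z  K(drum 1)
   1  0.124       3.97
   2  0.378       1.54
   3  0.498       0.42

y_3 (drum 2) = 0.109

Drum 1:
Rachford–Rice: g(ψ₁) = Σ zᵢ(Kᵢ−1)/(1+ψ₁(Kᵢ−1)) = 0.
Feasibility: ΣzᵢKᵢ = 1.284, Σzᵢ/Kᵢ = 1.462 — both > 1, two phases present.
Newton–Raphson from ψ₁ = 0.64:
  ψ₁ = 0.640: g = -0.1807, g' = -0.615 → ψ₁ = 0.346
  ψ₁ = 0.346: g = -0.0077, g' = -0.607 → ψ₁ = 0.333
Converged at ψ₁ = 0.333.
Drum-1 compositions:
  1: x = 0.062, y = 0.247
  2: x = 0.320, y = 0.493
  3: x = 0.617, y = 0.259
Drum-2 feed = drum-1 vapor: z₂ = (0.2474, 0.4933, 0.2593).
Drum 2:
Let ψ₂ = V/F and solve Σ zᵢ(Kᵢ−1)/(1+ψ₂(Kᵢ−1)) = 0.
Feasibility: ΣzᵢKᵢ = 1.261, Σzᵢ/Kᵢ = 1.456 — both > 1, two phases present.
Newton iteration, ψ₂⁰ = 0.5:
  ψ₂ = 0.500: g = -0.0340, g' = -0.524 → ψ₂ = 0.435
  ψ₂ = 0.435: g = -0.0005, g' = -0.511 → ψ₂ = 0.434
Converged at ψ₂ = 0.434.
  1: x = 0.142, y = 0.384
  2: x = 0.483, y = 0.507
  3: x = 0.375, y = 0.109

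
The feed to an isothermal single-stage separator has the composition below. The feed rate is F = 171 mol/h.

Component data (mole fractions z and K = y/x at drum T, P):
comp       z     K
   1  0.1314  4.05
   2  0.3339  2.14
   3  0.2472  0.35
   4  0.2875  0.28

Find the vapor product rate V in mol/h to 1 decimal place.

V = 56.5 mol/h

Let β = V/F and solve Σ zᵢ(Kᵢ−1)/(1+β(Kᵢ−1)) = 0.
Check two-phase: ΣzᵢKᵢ = 1.4137 > 1 and Σzᵢ/Kᵢ = 1.9215 > 1, so g(0) = 0.4137 > 0 and g(1) = -0.9215 < 0.
Newton–Raphson from β = 0.68:
  β = 0.6800: g = -0.34872, g' = -1.1746 → β = 0.3831
  β = 0.3831: g = -0.05006, g' = -0.9396 → β = 0.3298
  β = 0.3298: g = 0.00042, g' = -0.9585 → β = 0.3303
Converged at β = 0.3303.
Then V = β·F = 0.3303·171 = 56.5 mol/h and L = F − V = 114.5 mol/h.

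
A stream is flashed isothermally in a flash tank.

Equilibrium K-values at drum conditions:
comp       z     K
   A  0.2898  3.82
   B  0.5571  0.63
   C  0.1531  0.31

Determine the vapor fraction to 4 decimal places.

ψ = 0.3950

Rachford–Rice: g(ψ) = Σ zᵢ(Kᵢ−1)/(1+ψ(Kᵢ−1)) = 0.
g(0) = ΣzᵢKᵢ − 1 = 0.5055 and g(1) = 1 − Σzᵢ/Kᵢ = -0.4540, so a root lies in (0, 1).
Iterate (Newton) starting at ψ = 0.5:
  ψ = 0.5000: g = -0.07510, g' = -0.6815 → ψ = 0.3898
  ψ = 0.3898: g = 0.00392, g' = -0.7635 → ψ = 0.3949
  ψ = 0.3949: g = 0.00001, g' = -0.7581 → ψ = 0.3950
Converged at ψ = 0.3950.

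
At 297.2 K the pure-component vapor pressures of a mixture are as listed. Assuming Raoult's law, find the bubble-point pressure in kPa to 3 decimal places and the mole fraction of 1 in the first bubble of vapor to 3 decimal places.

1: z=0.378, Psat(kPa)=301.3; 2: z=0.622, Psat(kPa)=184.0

Pbub = 228.339 kPa, y_1 = 0.499

At the bubble point ψ → 0, so ΣzᵢKᵢ = 1 with Kᵢ = Pᵢˢᵃᵗ/P ⇒ P = ΣzᵢPᵢˢᵃᵗ.
P = 0.378·301.3 + 0.622·184.0 = 228.339 kPa
yᵢ = zᵢPᵢˢᵃᵗ/P ⇒ y_1 = 0.378·301.3/228.339 = 0.499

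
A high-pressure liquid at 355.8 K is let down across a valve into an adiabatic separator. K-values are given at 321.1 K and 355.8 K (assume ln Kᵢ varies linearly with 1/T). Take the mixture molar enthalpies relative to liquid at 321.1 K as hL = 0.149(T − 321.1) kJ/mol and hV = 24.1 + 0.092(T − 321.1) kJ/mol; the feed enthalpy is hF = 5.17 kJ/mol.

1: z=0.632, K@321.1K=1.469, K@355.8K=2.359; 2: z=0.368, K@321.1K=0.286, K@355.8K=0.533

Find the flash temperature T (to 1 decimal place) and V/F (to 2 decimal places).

T = 323.5 K, V/F = 0.20

Adiabatic flash: solve Rachford–Rice at each trial T, then check hF = ψ·hV(T) + (1−ψ)·hL(T).
  T = 321.1 K: K = (1.469, 0.286), RR gives ψ = 0.101, H_out = 2.422 kJ/mol
  T = 355.8 K: K = (2.359, 0.533), RR gives ψ = 1.000, H_out = 27.292 kJ/mol
  T = 338.5 K: K = (1.886, 0.397), RR gives ψ = 0.633, H_out = 17.212 kJ/mol
  T = 329.8 K: K = (1.670, 0.338), RR gives ψ = 0.406, H_out = 10.877 kJ/mol
  T = 325.5 K: K = (1.569, 0.312), RR gives ψ = 0.271, H_out = 7.123 kJ/mol
  T = 323.3 K: K = (1.518, 0.299), RR gives ψ = 0.191, H_out = 4.913 kJ/mol
  T = 324.4 K: K = (1.543, 0.305), RR gives ψ = 0.232, H_out = 6.048 kJ/mol
Linear interpolation between T = 323.3 (H_out = 4.913) and T = 324.4 (H_out = 6.048) on hF = 5.17 gives T ≈ 323.5 K, at which ψ = 0.20.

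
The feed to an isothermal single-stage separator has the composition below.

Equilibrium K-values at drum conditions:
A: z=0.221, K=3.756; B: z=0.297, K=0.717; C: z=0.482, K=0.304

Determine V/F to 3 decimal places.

Material balance + equilibrium reduce to Σ zᵢ(Kᵢ−1)/(1+V/F(Kᵢ−1)) = 0.
Feasibility: ΣzᵢKᵢ = 1.190, Σzᵢ/Kᵢ = 2.059 — both > 1, two phases present.
Iterate (Newton) starting at V/F = 0.36:
  V/F = 0.360: g = -0.2355, g' = -0.868 → V/F = 0.089
  V/F = 0.089: g = 0.0456, g' = -1.374 → V/F = 0.122
  V/F = 0.122: g = 0.0022, g' = -1.245 → V/F = 0.124
Converged at V/F = 0.124.

V/F = 0.124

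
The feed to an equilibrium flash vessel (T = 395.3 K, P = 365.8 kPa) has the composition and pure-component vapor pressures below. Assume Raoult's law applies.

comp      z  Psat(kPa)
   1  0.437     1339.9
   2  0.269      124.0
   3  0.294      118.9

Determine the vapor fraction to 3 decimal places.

ψ = 0.442

Raoult's law: Kᵢ = Pᵢˢᵃᵗ/P = Pᵢˢᵃᵗ/365.8.
  K_1 = 1339.9/365.8 = 3.66293, K_2 = 124.0/365.8 = 0.33898, K_3 = 118.9/365.8 = 0.32504
Newton iteration, ψ⁰ = 0.41:
  ψ = 0.410: g = 0.0380, g' = -1.185 → ψ = 0.442
Converged at ψ = 0.442.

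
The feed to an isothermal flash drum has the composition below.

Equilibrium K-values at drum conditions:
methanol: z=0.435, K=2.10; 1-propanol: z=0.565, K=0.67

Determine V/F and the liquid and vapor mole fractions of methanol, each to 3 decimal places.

Rachford–Rice: g(V/F) = Σ zᵢ(Kᵢ−1)/(1+V/F(Kᵢ−1)) = 0.
Feasibility: ΣzᵢKᵢ = 1.292, Σzᵢ/Kᵢ = 1.050 — both > 1, two phases present.
Iterate (Newton) starting at V/F = 0.5:
  V/F = 0.500: g = 0.0854, g' = -0.307 → V/F = 0.778
  V/F = 0.778: g = 0.0070, g' = -0.264 → V/F = 0.804
  V/F = 0.804: g = 0.0000, g' = -0.262 → V/F = 0.805
Converged at V/F = 0.805.
Compositions from xᵢ = zᵢ/(1+V/F(Kᵢ−1)), yᵢ = Kᵢxᵢ:
  methanol: x = 0.231, y = 0.485
  1-propanol: x = 0.769, y = 0.515

V/F = 0.805, x_methanol = 0.231, y_methanol = 0.485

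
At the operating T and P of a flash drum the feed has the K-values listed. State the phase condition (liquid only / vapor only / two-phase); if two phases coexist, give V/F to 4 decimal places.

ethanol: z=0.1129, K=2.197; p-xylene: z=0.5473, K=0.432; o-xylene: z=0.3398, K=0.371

ΣzᵢKᵢ = 0.6105; Σzᵢ/Kᵢ = 2.2342.
Since ΣzᵢKᵢ < 1 the mixture is below its bubble point — single liquid phase.

liquid only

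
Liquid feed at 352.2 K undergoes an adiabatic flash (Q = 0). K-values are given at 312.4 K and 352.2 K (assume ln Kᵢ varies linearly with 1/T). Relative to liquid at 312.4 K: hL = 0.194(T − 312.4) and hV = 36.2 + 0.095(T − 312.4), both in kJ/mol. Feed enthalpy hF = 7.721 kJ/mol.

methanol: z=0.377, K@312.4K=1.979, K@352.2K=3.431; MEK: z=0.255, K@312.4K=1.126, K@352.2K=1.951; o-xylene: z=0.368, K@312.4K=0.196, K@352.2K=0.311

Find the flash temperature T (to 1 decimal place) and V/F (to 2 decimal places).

Adiabatic flash: solve Rachford–Rice at each trial T, then check hF = ψ·hV(T) + (1−ψ)·hL(T).
  T = 312.4 K: K = (1.979, 1.126, 0.196), RR gives ψ = 0.179, H_out = 6.471 kJ/mol
  T = 352.2 K: K = (3.431, 1.951, 0.311), RR gives ψ = 0.695, H_out = 30.149 kJ/mol
  T = 332.3 K: K = (2.649, 1.507, 0.250), RR gives ψ = 0.503, H_out = 21.075 kJ/mol
  T = 322.4 K: K = (2.302, 1.309, 0.222), RR gives ψ = 0.370, H_out = 14.982 kJ/mol
  T = 317.4 K: K = (2.137, 1.216, 0.209), RR gives ψ = 0.285, H_out = 11.131 kJ/mol
  T = 314.9 K: K = (2.057, 1.170, 0.202), RR gives ψ = 0.235, H_out = 8.921 kJ/mol
  T = 313.6 K: K = (2.016, 1.147, 0.199), RR gives ψ = 0.206, H_out = 7.680 kJ/mol
Linear interpolation between T = 313.6 (H_out = 7.680) and T = 314.9 (H_out = 8.921) on hF = 7.721 gives T ≈ 313.6 K, at which ψ = 0.21.

T = 313.6 K, V/F = 0.21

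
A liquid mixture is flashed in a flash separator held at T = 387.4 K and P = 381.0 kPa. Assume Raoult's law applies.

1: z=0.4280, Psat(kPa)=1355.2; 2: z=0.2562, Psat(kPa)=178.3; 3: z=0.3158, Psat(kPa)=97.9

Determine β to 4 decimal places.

β = 0.4297

Raoult's law: Kᵢ = Pᵢˢᵃᵗ/P = Pᵢˢᵃᵗ/381.0.
  K_1 = 1355.2/381.0 = 3.556955, K_2 = 178.3/381.0 = 0.467979, K_3 = 97.9/381.0 = 0.256955
Let β = V/F and solve Σ zᵢ(Kᵢ−1)/(1+β(Kᵢ−1)) = 0.
g(0) = ΣzᵢKᵢ − 1 = 0.7234 and g(1) = 1 − Σzᵢ/Kᵢ = -0.8968, so a root lies in (0, 1).
Newton iteration, β⁰ = 0.57:
  β = 0.5700: g = -0.15736, g' = -1.1374 → β = 0.4317
  β = 0.4317: g = -0.00218, g' = -1.1324 → β = 0.4297
Converged at β = 0.4297.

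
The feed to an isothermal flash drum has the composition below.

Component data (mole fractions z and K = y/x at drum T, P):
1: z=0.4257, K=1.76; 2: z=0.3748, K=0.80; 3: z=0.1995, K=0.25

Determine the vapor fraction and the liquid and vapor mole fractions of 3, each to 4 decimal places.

Newton iteration, ψ⁰ = 0.5:
  ψ = 0.5000: g = -0.08825, g' = -0.4349 → ψ = 0.2971
  ψ = 0.2971: g = -0.00828, g' = -0.3664 → ψ = 0.2745
  ψ = 0.2745: g = -0.00004, g' = -0.3631 → ψ = 0.2744
Converged at ψ = 0.2744.
Compositions from xᵢ = zᵢ/(1+ψ(Kᵢ−1)), yᵢ = Kᵢxᵢ:
  1: x = 0.3522, y = 0.6200
  2: x = 0.3966, y = 0.3172
  3: x = 0.2512, y = 0.0628

ψ = 0.2744, x_3 = 0.2512, y_3 = 0.0628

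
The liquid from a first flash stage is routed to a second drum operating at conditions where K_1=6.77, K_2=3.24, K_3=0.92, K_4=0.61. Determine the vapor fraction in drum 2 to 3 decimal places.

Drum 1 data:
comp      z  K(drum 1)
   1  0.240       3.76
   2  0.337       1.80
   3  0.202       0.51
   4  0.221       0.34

V/F (drum 2) = 0.836

Drum 1:
Newton–Raphson from ψ₁ = 0.5:
  ψ₁ = 0.500: g = 0.1221, g' = -0.732 → ψ₁ = 0.667
  ψ₁ = 0.667: g = 0.0016, g' = -0.732 → ψ₁ = 0.669
Converged at ψ₁ = 0.669.
Drum-1 compositions:
  1: x = 0.084, y = 0.317
  2: x = 0.220, y = 0.395
  3: x = 0.300, y = 0.153
  4: x = 0.396, y = 0.135
Drum-2 feed = drum-1 liquid: z₂ = (0.0843, 0.2195, 0.3005, 0.3957).
Drum 2:
Material balance + equilibrium reduce to Σ zᵢ(Kᵢ−1)/(1+ψ₂(Kᵢ−1)) = 0.
Feasibility: ΣzᵢKᵢ = 1.800, Σzᵢ/Kᵢ = 1.055 — both > 1, two phases present.
Newton iteration, ψ₂⁰ = 0.5:
  ψ₂ = 0.500: g = 0.1405, g' = -0.526 → ψ₂ = 0.767
  ψ₂ = 0.767: g = 0.0248, g' = -0.369 → ψ₂ = 0.834
  ψ₂ = 0.834: g = 0.0006, g' = -0.351 → ψ₂ = 0.836
Converged at ψ₂ = 0.836.
  1: x = 0.014, y = 0.098
  2: x = 0.076, y = 0.248
  3: x = 0.322, y = 0.296
  4: x = 0.587, y = 0.358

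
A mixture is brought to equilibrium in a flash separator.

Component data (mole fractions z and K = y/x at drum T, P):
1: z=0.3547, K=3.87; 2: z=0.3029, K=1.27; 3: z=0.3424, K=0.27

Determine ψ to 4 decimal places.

ψ = 0.5996

Iterate (Newton) starting at ψ = 0.5:
  ψ = 0.5000: g = 0.09650, g' = -0.9624 → ψ = 0.6003
  ψ = 0.6003: g = -0.00065, g' = -0.9886 → ψ = 0.5996
Converged at ψ = 0.5996.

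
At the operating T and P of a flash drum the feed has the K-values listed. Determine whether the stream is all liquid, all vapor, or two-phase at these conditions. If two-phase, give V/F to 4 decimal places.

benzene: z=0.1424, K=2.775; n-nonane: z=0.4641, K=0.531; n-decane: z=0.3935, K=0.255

all liquid

ΣzᵢKᵢ = 0.7419; Σzᵢ/Kᵢ = 2.4685.
Since ΣzᵢKᵢ < 1 the mixture is below its bubble point — single liquid phase.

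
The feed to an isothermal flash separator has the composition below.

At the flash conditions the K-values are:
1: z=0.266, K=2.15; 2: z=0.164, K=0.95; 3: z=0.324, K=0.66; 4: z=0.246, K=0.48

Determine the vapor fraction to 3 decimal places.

Iterate (Newton) starting at ψ = 0.31:
  ψ = 0.310: g = -0.0585, g' = -0.333 → ψ = 0.134
  ψ = 0.134: g = 0.0037, g' = -0.382 → ψ = 0.144
Converged at ψ = 0.144.

ψ = 0.144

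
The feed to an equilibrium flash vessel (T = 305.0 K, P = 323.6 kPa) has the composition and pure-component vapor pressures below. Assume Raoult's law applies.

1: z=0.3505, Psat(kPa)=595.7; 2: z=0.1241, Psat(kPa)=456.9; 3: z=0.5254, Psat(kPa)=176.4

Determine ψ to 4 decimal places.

Raoult's law: Kᵢ = Pᵢˢᵃᵗ/P = Pᵢˢᵃᵗ/323.6.
  K_1 = 595.7/323.6 = 1.840853, K_2 = 456.9/323.6 = 1.411928, K_3 = 176.4/323.6 = 0.545117
Newton iteration, ψ⁰ = 0.47:
  ψ = 0.4700: g = -0.04992, g' = -0.3180 → ψ = 0.3130
  ψ = 0.3130: g = -0.00008, g' = -0.3196 → ψ = 0.3128
Converged at ψ = 0.3128.

ψ = 0.3128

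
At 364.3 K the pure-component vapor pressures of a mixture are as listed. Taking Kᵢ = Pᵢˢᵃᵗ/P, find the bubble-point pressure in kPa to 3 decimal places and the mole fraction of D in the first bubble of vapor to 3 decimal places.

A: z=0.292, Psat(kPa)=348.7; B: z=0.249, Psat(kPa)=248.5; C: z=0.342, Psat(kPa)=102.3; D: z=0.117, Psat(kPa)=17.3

At the bubble point ψ → 0, so ΣzᵢKᵢ = 1 with Kᵢ = Pᵢˢᵃᵗ/P ⇒ P = ΣzᵢPᵢˢᵃᵗ.
P = 0.292·348.7 + 0.249·248.5 + 0.342·102.3 + 0.117·17.3 = 200.708 kPa
yᵢ = zᵢPᵢˢᵃᵗ/P ⇒ y_D = 0.117·17.3/200.708 = 0.010

Pbub = 200.708 kPa, y_D = 0.010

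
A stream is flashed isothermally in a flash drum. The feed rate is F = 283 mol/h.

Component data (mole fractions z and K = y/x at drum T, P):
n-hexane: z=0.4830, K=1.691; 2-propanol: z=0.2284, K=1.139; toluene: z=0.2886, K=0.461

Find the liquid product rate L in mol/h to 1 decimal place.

L = 81.4 mol/h

Material balance + equilibrium reduce to Σ zᵢ(Kᵢ−1)/(1+β(Kᵢ−1)) = 0.
Feasibility: ΣzᵢKᵢ = 1.2099, Σzᵢ/Kᵢ = 1.1122 — both > 1, two phases present.
Iterate (Newton) starting at β = 0.5:
  β = 0.5000: g = 0.06479, g' = -0.2884 → β = 0.7247
  β = 0.7247: g = -0.00403, g' = -0.3318 → β = 0.7125
Converged at β = 0.7125.
Then V = β·F = 0.7125·283 = 201.6 mol/h and L = F − V = 81.4 mol/h.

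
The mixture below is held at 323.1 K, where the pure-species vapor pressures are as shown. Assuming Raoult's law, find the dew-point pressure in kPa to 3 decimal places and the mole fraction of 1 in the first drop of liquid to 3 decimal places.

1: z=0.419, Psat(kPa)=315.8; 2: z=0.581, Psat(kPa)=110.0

At the dew point ψ → 1, so Σzᵢ/Kᵢ = 1 with Kᵢ = Pᵢˢᵃᵗ/P ⇒ 1/P = Σzᵢ/Pᵢˢᵃᵗ.
1/P = 0.419/315.8 + 0.581/110.0 = 0.006609 ⇒ P = 151.318 kPa
xᵢ = zᵢP/Pᵢˢᵃᵗ ⇒ x_1 = 0.419·151.318/315.8 = 0.201

Pdew = 151.318 kPa, x_1 = 0.201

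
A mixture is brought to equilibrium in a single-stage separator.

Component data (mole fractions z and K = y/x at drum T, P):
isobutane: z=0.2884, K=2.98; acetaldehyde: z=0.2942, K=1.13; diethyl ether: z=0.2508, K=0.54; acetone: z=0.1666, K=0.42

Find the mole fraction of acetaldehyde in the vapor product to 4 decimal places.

y_acetaldehyde = 0.3093

Newton iteration, ψ⁰ = 0.5:
  ψ = 0.5000: g = 0.03694, g' = -0.4906 → ψ = 0.5753
  ψ = 0.5753: g = 0.00064, g' = -0.4758 → ψ = 0.5766
Converged at ψ = 0.5766.
Compositions from xᵢ = zᵢ/(1+ψ(Kᵢ−1)), yᵢ = Kᵢxᵢ:
  isobutane: x = 0.1347, y = 0.4013
  acetaldehyde: x = 0.2737, y = 0.3093
  diethyl ether: x = 0.3413, y = 0.1843
  acetone: x = 0.2503, y = 0.1051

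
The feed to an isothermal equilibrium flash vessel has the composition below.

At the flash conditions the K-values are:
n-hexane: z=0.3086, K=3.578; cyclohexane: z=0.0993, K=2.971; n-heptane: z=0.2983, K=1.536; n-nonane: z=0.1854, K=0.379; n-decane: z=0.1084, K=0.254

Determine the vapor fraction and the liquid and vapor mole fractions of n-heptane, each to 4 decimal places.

ψ = 0.8185, x_n-heptane = 0.2073, y_n-heptane = 0.3185

Let ψ = V/F and solve Σ zᵢ(Kᵢ−1)/(1+ψ(Kᵢ−1)) = 0.
Check two-phase: ΣzᵢKᵢ = 1.9552 > 1 and Σzᵢ/Kᵢ = 1.2298 > 1, so g(0) = 0.9552 > 0 and g(1) = -0.2298 < 0.
Newton iteration, ψ⁰ = 0.4:
  ψ = 0.4000: g = 0.36433, g' = -0.9250 → ψ = 0.7939
  ψ = 0.7939: g = 0.02419, g' = -0.9628 → ψ = 0.8190
  ψ = 0.8190: g = -0.00051, g' = -1.0044 → ψ = 0.8185
Converged at ψ = 0.8185.
Compositions from xᵢ = zᵢ/(1+ψ(Kᵢ−1)), yᵢ = Kᵢxᵢ:
  n-hexane: x = 0.0992, y = 0.3550
  cyclohexane: x = 0.0380, y = 0.1129
  n-heptane: x = 0.2073, y = 0.3185
  n-nonane: x = 0.3771, y = 0.1429
  n-decane: x = 0.2784, y = 0.0707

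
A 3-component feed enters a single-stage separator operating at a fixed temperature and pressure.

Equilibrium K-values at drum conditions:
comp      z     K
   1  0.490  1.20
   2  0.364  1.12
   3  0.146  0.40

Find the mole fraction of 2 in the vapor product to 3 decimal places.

y_2 = 0.383

Material balance + equilibrium reduce to Σ zᵢ(Kᵢ−1)/(1+ψ(Kᵢ−1)) = 0.
Feasibility: ΣzᵢKᵢ = 1.054, Σzᵢ/Kᵢ = 1.098 — both > 1, two phases present.
Newton–Raphson from ψ = 0.5:
  ψ = 0.500: g = 0.0052, g' = -0.128 → ψ = 0.540
  ψ = 0.540: g = -0.0001, g' = -0.136 → ψ = 0.539
Converged at ψ = 0.539.
Compositions from xᵢ = zᵢ/(1+ψ(Kᵢ−1)), yᵢ = Kᵢxᵢ:
  1: x = 0.442, y = 0.531
  2: x = 0.342, y = 0.383
  3: x = 0.216, y = 0.086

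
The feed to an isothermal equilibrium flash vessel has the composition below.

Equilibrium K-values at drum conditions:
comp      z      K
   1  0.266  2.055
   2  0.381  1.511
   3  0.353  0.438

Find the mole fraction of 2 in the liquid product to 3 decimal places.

Rachford–Rice: g(β) = Σ zᵢ(Kᵢ−1)/(1+β(Kᵢ−1)) = 0.
g(0) = ΣzᵢKᵢ − 1 = 0.277 and g(1) = 1 − Σzᵢ/Kᵢ = -0.188, so a root lies in (0, 1).
Newton iteration, β⁰ = 0.61:
  β = 0.610: g = 0.0173, g' = -0.426 → β = 0.651
  β = 0.651: g = -0.0002, g' = -0.437 → β = 0.650
Converged at β = 0.650.
Compositions from xᵢ = zᵢ/(1+β(Kᵢ−1)), yᵢ = Kᵢxᵢ:
  1: x = 0.158, y = 0.324
  2: x = 0.286, y = 0.432
  3: x = 0.556, y = 0.244

x_2 = 0.286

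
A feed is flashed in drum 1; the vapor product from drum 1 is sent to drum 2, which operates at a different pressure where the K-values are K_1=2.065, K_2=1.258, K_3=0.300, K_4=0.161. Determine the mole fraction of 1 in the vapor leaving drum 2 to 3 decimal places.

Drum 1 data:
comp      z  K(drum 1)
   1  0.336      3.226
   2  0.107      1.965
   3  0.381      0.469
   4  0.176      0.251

y_1 (drum 2) = 0.696

Drum 1:
Rachford–Rice: g(ψ₁) = Σ zᵢ(Kᵢ−1)/(1+ψ₁(Kᵢ−1)) = 0.
g(0) = ΣzᵢKᵢ − 1 = 0.517 and g(1) = 1 − Σzᵢ/Kᵢ = -0.672, so a root lies in (0, 1).
Newton–Raphson from ψ₁ = 0.41:
  ψ₁ = 0.410: g = 0.0162, g' = -0.887 → ψ₁ = 0.428
Converged at ψ₁ = 0.428.
Drum-1 compositions:
  1: x = 0.172, y = 0.555
  2: x = 0.076, y = 0.149
  3: x = 0.493, y = 0.231
  4: x = 0.259, y = 0.065
Drum-2 feed = drum-1 vapor: z₂ = (0.5549, 0.1488, 0.2313, 0.0650).
Drum 2:
Rachford–Rice: g(ψ₂) = Σ zᵢ(Kᵢ−1)/(1+ψ₂(Kᵢ−1)) = 0.
g(0) = ΣzᵢKᵢ − 1 = 0.413 and g(1) = 1 − Σzᵢ/Kᵢ = -0.562, so a root lies in (0, 1).
Newton–Raphson from ψ₂ = 0.5:
  ψ₂ = 0.500: g = 0.0765, g' = -0.680 → ψ₂ = 0.613
  ψ₂ = 0.613: g = -0.0049, g' = -0.779 → ψ₂ = 0.606
Converged at ψ₂ = 0.606.
  1: x = 0.337, y = 0.696
  2: x = 0.129, y = 0.162
  3: x = 0.402, y = 0.121
  4: x = 0.132, y = 0.021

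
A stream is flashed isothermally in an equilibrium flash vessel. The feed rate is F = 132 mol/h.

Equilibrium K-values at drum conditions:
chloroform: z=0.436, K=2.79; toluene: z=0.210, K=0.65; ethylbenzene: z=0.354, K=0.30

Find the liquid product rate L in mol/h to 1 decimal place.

L = 75.2 mol/h

Iterate (Newton) starting at ψ = 0.67:
  ψ = 0.670: g = -0.2078, g' = -0.948 → ψ = 0.451
  ψ = 0.451: g = -0.0174, g' = -0.834 → ψ = 0.430
Converged at ψ = 0.430.
Then V = ψ·F = 0.4300·132 = 56.8 mol/h and L = F − V = 75.2 mol/h.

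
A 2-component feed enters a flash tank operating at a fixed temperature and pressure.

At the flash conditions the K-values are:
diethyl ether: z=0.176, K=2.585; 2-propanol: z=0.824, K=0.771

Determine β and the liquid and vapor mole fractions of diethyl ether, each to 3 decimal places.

β = 0.249, x_diethyl ether = 0.126, y_diethyl ether = 0.326

Let β = V/F and solve Σ zᵢ(Kᵢ−1)/(1+β(Kᵢ−1)) = 0.
Feasibility: ΣzᵢKᵢ = 1.090, Σzᵢ/Kᵢ = 1.137 — both > 1, two phases present.
Newton iteration, β⁰ = 0.39:
  β = 0.390: g = -0.0348, g' = -0.221 → β = 0.232
  β = 0.232: g = 0.0045, g' = -0.284 → β = 0.248
  β = 0.248: g = 0.0001, g' = -0.276 → β = 0.249
Converged at β = 0.249.
Compositions from xᵢ = zᵢ/(1+β(Kᵢ−1)), yᵢ = Kᵢxᵢ:
  diethyl ether: x = 0.126, y = 0.326
  2-propanol: x = 0.874, y = 0.674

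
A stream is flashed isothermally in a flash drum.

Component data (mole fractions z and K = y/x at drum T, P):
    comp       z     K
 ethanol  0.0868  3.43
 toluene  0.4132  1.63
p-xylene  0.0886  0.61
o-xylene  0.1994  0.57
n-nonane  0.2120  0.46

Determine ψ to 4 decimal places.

ψ = 0.4603

Iterate (Newton) starting at ψ = 0.54:
  ψ = 0.5400: g = -0.03159, g' = -0.3945 → ψ = 0.4599
  ψ = 0.4599: g = 0.00014, g' = -0.3996 → ψ = 0.4603
Converged at ψ = 0.4603.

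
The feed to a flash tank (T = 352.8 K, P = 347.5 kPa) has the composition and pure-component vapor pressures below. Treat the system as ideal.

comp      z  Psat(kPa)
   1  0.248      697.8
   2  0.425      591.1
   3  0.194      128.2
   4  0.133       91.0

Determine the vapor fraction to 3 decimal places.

Raoult's law: Kᵢ = Pᵢˢᵃᵗ/P = Pᵢˢᵃᵗ/347.5.
  K_1 = 697.8/347.5 = 2.00806, K_2 = 591.1/347.5 = 1.70101, K_3 = 128.2/347.5 = 0.36892, K_4 = 91.0/347.5 = 0.26187
Rachford–Rice: g(ψ) = Σ zᵢ(Kᵢ−1)/(1+ψ(Kᵢ−1)) = 0.
g(0) = ΣzᵢKᵢ − 1 = 0.327 and g(1) = 1 − Σzᵢ/Kᵢ = -0.407, so a root lies in (0, 1).
Iterate (Newton) starting at ψ = 0.49:
  ψ = 0.490: g = 0.0581, g' = -0.568 → ψ = 0.592
  ψ = 0.592: g = -0.0028, g' = -0.629 → ψ = 0.588
Converged at ψ = 0.588.

ψ = 0.588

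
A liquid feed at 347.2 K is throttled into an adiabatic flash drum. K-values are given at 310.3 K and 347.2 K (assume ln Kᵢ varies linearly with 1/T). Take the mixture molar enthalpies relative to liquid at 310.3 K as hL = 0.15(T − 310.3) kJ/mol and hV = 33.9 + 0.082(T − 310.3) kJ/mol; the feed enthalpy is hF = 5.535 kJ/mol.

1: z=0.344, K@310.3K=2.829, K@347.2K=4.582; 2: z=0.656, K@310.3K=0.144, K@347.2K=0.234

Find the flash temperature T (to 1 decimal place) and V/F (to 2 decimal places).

Adiabatic flash: solve Rachford–Rice at each trial T, then check hF = ψ·hV(T) + (1−ψ)·hL(T).
  T = 310.3 K: K = (2.829, 0.144), RR gives ψ = 0.043, H_out = 1.465 kJ/mol
  T = 347.2 K: K = (4.582, 0.234), RR gives ψ = 0.266, H_out = 13.883 kJ/mol
  T = 328.8 K: K = (3.652, 0.186), RR gives ψ = 0.175, H_out = 8.498 kJ/mol
  T = 319.6 K: K = (3.228, 0.164), RR gives ψ = 0.117, H_out = 5.298 kJ/mol
  T = 324.2 K: K = (3.437, 0.175), RR gives ψ = 0.148, H_out = 6.956 kJ/mol
  T = 321.9 K: K = (3.332, 0.170), RR gives ψ = 0.133, H_out = 6.143 kJ/mol
Linear interpolation between T = 319.6 (H_out = 5.298) and T = 321.9 (H_out = 6.143) on hF = 5.535 gives T ≈ 320.2 K, at which ψ = 0.12.

T = 320.2 K, V/F = 0.12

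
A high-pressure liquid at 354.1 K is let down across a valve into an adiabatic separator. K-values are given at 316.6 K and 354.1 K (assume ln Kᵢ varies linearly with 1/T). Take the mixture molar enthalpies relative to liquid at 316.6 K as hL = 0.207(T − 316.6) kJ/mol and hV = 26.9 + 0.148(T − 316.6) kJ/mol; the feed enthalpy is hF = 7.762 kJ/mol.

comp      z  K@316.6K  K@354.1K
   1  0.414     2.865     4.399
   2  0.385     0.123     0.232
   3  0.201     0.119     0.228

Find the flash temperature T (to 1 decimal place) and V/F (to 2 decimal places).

T = 326.0 K, V/F = 0.22

Adiabatic flash: solve Rachford–Rice at each trial T, then check hF = ψ·hV(T) + (1−ψ)·hL(T).
  T = 316.6 K: K = (2.865, 0.123, 0.119), RR gives ψ = 0.157, H_out = 4.226 kJ/mol
  T = 354.1 K: K = (4.399, 0.232, 0.228), RR gives ψ = 0.366, H_out = 16.791 kJ/mol
  T = 335.4 K: K = (3.595, 0.172, 0.168), RR gives ψ = 0.273, H_out = 10.942 kJ/mol
  T = 326.0 K: K = (3.220, 0.146, 0.142), RR gives ψ = 0.220, H_out = 7.744 kJ/mol
  T = 330.7 K: K = (3.405, 0.159, 0.155), RR gives ψ = 0.248, H_out = 9.374 kJ/mol
  T = 328.4 K: K = (3.314, 0.153, 0.148), RR gives ψ = 0.234, H_out = 8.585 kJ/mol
  T = 327.2 K: K = (3.267, 0.149, 0.145), RR gives ψ = 0.227, H_out = 8.167 kJ/mol
  T = 326.6 K: K = (3.243, 0.148, 0.144), RR gives ψ = 0.224, H_out = 7.956 kJ/mol
  T = 326.3 K: K = (3.231, 0.147, 0.143), RR gives ψ = 0.222, H_out = 7.850 kJ/mol
  T = 326.1 K: K = (3.224, 0.146, 0.142), RR gives ψ = 0.221, H_out = 7.780 kJ/mol
Continuing to bisect between 326.0 K and 326.1 K converges to T = 326.0 K, at which ψ = 0.22.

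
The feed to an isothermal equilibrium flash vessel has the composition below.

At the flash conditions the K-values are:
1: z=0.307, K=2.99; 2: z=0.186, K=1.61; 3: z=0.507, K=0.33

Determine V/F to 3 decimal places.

Rachford–Rice: g(V/F) = Σ zᵢ(Kᵢ−1)/(1+V/F(Kᵢ−1)) = 0.
Feasibility: ΣzᵢKᵢ = 1.385, Σzᵢ/Kᵢ = 1.755 — both > 1, two phases present.
Iterate (Newton) starting at V/F = 0.5:
  V/F = 0.500: g = -0.1176, g' = -0.861 → V/F = 0.363
  V/F = 0.363: g = -0.0015, g' = -0.853 → V/F = 0.362
Converged at V/F = 0.362.

V/F = 0.362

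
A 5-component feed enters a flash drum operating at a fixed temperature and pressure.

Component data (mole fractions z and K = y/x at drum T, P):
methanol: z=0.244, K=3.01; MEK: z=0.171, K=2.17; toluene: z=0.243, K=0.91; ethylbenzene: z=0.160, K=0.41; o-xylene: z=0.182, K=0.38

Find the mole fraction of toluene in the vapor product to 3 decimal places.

y_toluene = 0.233

Let ψ = V/F and solve Σ zᵢ(Kᵢ−1)/(1+ψ(Kᵢ−1)) = 0.
Feasibility: ΣzᵢKᵢ = 1.461, Σzᵢ/Kᵢ = 1.296 — both > 1, two phases present.
Newton iteration, ψ⁰ = 0.5:
  ψ = 0.500: g = 0.0505, g' = -0.600 → ψ = 0.584
  ψ = 0.584: g = 0.0003, g' = -0.595 → ψ = 0.585
Converged at ψ = 0.585.
Compositions from xᵢ = zᵢ/(1+ψ(Kᵢ−1)), yᵢ = Kᵢxᵢ:
  methanol: x = 0.112, y = 0.338
  MEK: x = 0.102, y = 0.220
  toluene: x = 0.256, y = 0.233
  ethylbenzene: x = 0.244, y = 0.100
  o-xylene: x = 0.286, y = 0.108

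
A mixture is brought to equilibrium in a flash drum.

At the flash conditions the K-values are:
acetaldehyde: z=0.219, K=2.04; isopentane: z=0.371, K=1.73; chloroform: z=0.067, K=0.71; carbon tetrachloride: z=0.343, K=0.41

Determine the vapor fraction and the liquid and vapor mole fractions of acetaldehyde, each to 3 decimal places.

ψ = 0.583, x_acetaldehyde = 0.136, y_acetaldehyde = 0.278

Let ψ = V/F and solve Σ zᵢ(Kᵢ−1)/(1+ψ(Kᵢ−1)) = 0.
Feasibility: ΣzᵢKᵢ = 1.277, Σzᵢ/Kᵢ = 1.253 — both > 1, two phases present.
Iterate (Newton) starting at ψ = 0.5:
  ψ = 0.500: g = 0.0385, g' = -0.457 → ψ = 0.584
  ψ = 0.584: g = -0.0007, g' = -0.475 → ψ = 0.583
Converged at ψ = 0.583.
Compositions from xᵢ = zᵢ/(1+ψ(Kᵢ−1)), yᵢ = Kᵢxᵢ:
  acetaldehyde: x = 0.136, y = 0.278
  isopentane: x = 0.260, y = 0.450
  chloroform: x = 0.081, y = 0.057
  carbon tetrachloride: x = 0.523, y = 0.214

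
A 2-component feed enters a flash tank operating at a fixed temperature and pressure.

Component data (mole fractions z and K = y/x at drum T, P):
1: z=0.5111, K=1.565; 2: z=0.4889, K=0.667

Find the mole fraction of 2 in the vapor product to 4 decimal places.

Rachford–Rice: g(V/F) = Σ zᵢ(Kᵢ−1)/(1+V/F(Kᵢ−1)) = 0.
Feasibility: ΣzᵢKᵢ = 1.1260, Σzᵢ/Kᵢ = 1.0596 — both > 1, two phases present.
Newton–Raphson from V/F = 0.5:
  V/F = 0.5000: g = 0.02984, g' = -0.1772 → V/F = 0.6684
  V/F = 0.6684: g = 0.00021, g' = -0.1757 → V/F = 0.6695
Converged at V/F = 0.6695.
Compositions from xᵢ = zᵢ/(1+V/F(Kᵢ−1)), yᵢ = Kᵢxᵢ:
  1: x = 0.3708, y = 0.5803
  2: x = 0.6292, y = 0.4197

y_2 = 0.4197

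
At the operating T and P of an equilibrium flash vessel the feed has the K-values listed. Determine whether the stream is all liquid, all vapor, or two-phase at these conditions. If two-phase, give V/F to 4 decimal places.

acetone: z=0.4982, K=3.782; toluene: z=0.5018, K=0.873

all vapor

ΣzᵢKᵢ = 2.3223; Σzᵢ/Kᵢ = 0.7065.
Since Σzᵢ/Kᵢ < 1 the mixture is above its dew point — single vapor phase.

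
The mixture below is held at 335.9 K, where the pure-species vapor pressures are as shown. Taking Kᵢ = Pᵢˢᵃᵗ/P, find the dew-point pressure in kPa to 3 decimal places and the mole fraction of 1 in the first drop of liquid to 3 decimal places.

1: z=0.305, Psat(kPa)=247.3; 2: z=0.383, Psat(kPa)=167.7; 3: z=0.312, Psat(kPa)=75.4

Pdew = 130.632 kPa, x_1 = 0.161

At the dew point ψ → 1, so Σzᵢ/Kᵢ = 1 with Kᵢ = Pᵢˢᵃᵗ/P ⇒ 1/P = Σzᵢ/Pᵢˢᵃᵗ.
1/P = 0.305/247.3 + 0.383/167.7 + 0.312/75.4 = 0.007655 ⇒ P = 130.632 kPa
xᵢ = zᵢP/Pᵢˢᵃᵗ ⇒ x_1 = 0.305·130.632/247.3 = 0.161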